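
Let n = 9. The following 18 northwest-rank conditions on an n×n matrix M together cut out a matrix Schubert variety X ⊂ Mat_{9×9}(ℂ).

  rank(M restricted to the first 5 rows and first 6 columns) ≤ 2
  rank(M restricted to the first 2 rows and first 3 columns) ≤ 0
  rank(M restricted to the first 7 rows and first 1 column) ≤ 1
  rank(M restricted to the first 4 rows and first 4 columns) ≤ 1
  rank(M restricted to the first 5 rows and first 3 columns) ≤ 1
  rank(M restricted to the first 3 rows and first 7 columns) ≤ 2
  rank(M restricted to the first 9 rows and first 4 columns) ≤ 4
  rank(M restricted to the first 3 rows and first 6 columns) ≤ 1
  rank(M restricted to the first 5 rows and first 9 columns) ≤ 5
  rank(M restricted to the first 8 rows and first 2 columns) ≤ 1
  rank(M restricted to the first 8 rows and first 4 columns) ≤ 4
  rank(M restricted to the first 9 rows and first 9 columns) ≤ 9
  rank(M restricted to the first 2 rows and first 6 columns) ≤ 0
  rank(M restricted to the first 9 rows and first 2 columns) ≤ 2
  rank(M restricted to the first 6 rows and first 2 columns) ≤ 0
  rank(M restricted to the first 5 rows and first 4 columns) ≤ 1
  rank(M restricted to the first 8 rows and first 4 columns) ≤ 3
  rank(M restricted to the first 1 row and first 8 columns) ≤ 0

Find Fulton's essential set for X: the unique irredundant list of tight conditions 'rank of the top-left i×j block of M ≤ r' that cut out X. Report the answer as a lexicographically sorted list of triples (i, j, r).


The tightest implied rank at each (i,j), from the 18 conditions:

  R[1]: 0  0  0  0  0  0  0  0  1
  R[2]: 0  0  0  0  0  0  1  1  2
  R[3]: 0  0  1  1  1  1  2  2  3
  R[4]: 0  0  1  1  2  2  3  3  4
  R[5]: 0  0  1  1  2  2  3  4  5
  R[6]: 0  0  1  2  3  3  4  5  6
  R[7]: 1  1  2  3  4  4  5  6  7
  R[8]: 1  1  2  3  4  5  6  7  8
  R[9]: 1  2  3  4  5  6  7  8  9

hence w(1..9) = (9, 7, 3, 5, 8, 4, 1, 6, 2).

ℓ(w)=26; the 6 essential cells (i,j,r):

[(1, 8, 0), (2, 6, 0), (5, 4, 1), (5, 6, 2), (6, 2, 0), (8, 2, 1)]


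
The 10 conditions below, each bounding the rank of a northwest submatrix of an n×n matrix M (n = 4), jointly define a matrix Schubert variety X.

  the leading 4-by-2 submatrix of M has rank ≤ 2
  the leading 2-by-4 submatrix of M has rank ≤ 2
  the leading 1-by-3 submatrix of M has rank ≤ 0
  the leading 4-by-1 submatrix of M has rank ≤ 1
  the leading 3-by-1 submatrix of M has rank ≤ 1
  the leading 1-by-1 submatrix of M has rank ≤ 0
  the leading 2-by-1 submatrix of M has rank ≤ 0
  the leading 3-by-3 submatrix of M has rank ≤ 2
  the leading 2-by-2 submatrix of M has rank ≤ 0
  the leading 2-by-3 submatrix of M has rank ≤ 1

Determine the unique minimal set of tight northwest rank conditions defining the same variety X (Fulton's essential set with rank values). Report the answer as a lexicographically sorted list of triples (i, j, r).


Rank table r_w(4×4) implied by the 10 constraints:

  R[1]: 0 | 0 | 0 | 1
  R[2]: 0 | 0 | 1 | 2
  R[3]: 1 | 1 | 2 | 3
  R[4]: 1 | 2 | 3 | 4

reading off 1-entries of Δ²R: w = (4, 3, 1, 2).

Rothe diagram D(w) (5 cells), 2 SE-corners (essential conditions):

[(1, 3, 0), (2, 2, 0)]


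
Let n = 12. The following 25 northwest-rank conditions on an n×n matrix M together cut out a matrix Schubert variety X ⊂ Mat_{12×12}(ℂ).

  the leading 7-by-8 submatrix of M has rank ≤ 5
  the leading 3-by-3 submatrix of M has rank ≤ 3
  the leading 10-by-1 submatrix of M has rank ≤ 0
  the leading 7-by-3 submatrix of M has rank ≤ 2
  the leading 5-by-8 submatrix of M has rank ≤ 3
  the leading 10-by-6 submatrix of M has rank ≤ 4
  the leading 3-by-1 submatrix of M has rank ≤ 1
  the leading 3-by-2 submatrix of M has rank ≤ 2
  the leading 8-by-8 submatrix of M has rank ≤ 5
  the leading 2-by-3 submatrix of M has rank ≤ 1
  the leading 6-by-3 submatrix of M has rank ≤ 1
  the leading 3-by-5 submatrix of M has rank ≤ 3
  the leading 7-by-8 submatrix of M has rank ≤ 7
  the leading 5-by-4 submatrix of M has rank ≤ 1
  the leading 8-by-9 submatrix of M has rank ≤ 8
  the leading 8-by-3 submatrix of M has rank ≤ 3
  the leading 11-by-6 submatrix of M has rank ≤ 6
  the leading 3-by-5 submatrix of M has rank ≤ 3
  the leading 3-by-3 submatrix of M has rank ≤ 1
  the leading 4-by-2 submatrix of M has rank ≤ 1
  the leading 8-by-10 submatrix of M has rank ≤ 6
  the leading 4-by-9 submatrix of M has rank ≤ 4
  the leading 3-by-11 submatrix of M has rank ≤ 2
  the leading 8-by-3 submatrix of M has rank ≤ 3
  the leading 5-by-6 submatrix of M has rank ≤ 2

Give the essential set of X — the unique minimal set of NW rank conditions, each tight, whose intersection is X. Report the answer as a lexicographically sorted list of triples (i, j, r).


Computing R[i][j] = min implied NW-rank bound (n=12, 25 conditions):

  row 1: 0 1 1 1 1 1 1 1 1 1 1 1
  row 2: 0 1 1 1 2 2 2 2 2 2 2 2
  row 3: 0 1 1 1 2 2 2 2 2 2 2 3
  row 4: 0 1 1 1 2 2 3 3 3 3 3 4
  row 5: 0 1 1 1 2 2 3 3 4 4 4 5
  row 6: 0 1 1 2 3 3 4 4 5 5 5 6
  row 7: 0 1 2 3 4 4 5 5 6 6 6 7
  row 8: 0 1 2 3 4 4 5 5 6 6 7 8
  row 9: 0 1 2 3 4 4 5 6 7 7 8 9
  row 10: 0 1 2 3 4 4 5 6 7 8 9 10
  row 11: 1 2 3 4 5 5 6 7 8 9 10 11
  row 12: 1 2 3 4 5 6 7 8 9 10 11 12

reading off 1-entries of Δ²R: w = (2, 5, 12, 7, 9, 4, 3, 11, 8, 10, 1, 6).

Fulton essential set (9 of the 33 Rothe cells):

[(3, 11, 2), (5, 4, 1), (5, 6, 2), (5, 8, 3), (6, 3, 1), (8, 8, 5), (8, 10, 6), (10, 1, 0), (10, 6, 4)]


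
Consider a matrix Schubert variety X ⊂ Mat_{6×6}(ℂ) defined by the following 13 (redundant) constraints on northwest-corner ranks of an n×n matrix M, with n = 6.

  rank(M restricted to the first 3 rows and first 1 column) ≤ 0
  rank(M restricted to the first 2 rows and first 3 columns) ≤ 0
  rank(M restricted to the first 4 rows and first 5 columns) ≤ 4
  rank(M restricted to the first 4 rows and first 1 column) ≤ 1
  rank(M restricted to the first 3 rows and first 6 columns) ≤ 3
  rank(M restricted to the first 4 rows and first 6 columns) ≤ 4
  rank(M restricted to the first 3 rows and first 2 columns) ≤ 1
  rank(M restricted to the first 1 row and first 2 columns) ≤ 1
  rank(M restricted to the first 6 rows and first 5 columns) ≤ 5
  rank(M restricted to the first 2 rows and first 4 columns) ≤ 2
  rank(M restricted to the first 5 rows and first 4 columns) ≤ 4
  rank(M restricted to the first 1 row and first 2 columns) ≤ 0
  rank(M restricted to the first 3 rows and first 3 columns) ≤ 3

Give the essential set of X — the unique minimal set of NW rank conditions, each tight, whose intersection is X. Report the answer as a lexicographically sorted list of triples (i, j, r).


Rank table r_w(6×6) implied by the 13 constraints:

  R[1]: 0 0 0 1 1 1
  R[2]: 0 0 0 1 2 2
  R[3]: 0 1 1 2 3 3
  R[4]: 1 2 2 3 4 4
  R[5]: 1 2 3 4 5 5
  R[6]: 1 2 3 4 5 6

giving w = (4, 5, 2, 1, 3, 6) via Δ²R.

ℓ(w)=7; the 2 essential cells (i,j,r):

[(2, 3, 0), (3, 1, 0)]


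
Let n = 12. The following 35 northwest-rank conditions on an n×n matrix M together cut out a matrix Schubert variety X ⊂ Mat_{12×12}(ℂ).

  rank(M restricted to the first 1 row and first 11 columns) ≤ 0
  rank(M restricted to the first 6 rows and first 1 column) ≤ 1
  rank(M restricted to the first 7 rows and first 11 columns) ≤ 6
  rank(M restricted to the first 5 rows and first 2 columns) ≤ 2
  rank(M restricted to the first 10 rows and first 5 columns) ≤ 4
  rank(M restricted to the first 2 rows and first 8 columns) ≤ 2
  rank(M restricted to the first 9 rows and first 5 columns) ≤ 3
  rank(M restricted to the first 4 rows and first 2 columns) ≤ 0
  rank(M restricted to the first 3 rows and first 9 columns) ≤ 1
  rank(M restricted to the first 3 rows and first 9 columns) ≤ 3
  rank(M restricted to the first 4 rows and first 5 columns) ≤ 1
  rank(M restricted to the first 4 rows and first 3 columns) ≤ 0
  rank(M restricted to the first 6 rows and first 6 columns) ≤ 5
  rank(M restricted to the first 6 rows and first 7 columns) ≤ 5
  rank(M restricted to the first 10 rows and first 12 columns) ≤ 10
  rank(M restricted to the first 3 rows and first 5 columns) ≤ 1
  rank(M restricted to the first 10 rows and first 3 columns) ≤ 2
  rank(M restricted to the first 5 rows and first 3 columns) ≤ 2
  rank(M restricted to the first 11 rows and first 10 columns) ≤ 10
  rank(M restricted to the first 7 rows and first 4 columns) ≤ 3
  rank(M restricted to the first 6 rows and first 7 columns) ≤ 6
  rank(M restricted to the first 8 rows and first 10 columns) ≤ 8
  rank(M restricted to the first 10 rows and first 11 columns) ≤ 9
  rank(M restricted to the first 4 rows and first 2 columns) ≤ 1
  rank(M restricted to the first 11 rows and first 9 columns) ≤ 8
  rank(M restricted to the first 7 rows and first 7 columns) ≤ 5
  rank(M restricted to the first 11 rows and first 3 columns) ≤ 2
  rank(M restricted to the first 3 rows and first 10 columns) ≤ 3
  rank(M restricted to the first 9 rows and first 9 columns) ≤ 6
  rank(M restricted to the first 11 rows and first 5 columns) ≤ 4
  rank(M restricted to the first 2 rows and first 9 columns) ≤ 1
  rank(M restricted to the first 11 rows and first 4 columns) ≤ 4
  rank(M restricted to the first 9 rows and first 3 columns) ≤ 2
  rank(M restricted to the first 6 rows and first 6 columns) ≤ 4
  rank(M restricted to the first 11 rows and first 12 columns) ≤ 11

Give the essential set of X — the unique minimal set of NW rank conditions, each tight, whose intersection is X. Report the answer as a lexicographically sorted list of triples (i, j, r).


Propagating the 35 rank bounds to every northwest block:

  row 1: 0 0 0 0 0 0 0 0 0 0 0 1
  row 2: 0 0 0 1 1 1 1 1 1 1 1 2
  row 3: 0 0 0 1 1 1 1 1 1 2 2 3
  row 4: 0 0 0 1 1 2 2 2 2 3 3 4
  row 5: 1 1 1 2 2 3 3 3 3 4 4 5
  row 6: 1 2 2 3 3 4 4 4 4 5 5 6
  row 7: 1 2 2 3 3 4 5 5 5 6 6 7
  row 8: 1 2 2 3 3 4 5 6 6 7 7 8
  row 9: 1 2 2 3 3 4 5 6 6 7 8 9
  row 10: 1 2 2 3 4 5 6 7 7 8 9 10
  row 11: 1 2 2 3 4 5 6 7 8 9 10 11
  row 12: 1 2 3 4 5 6 7 8 9 10 11 12

reading off 1-entries of Δ²R: w = (12, 4, 10, 6, 1, 2, 7, 8, 11, 5, 9, 3).

Rothe diagram D(w) (35 cells), 7 SE-corners (essential conditions):

[(1, 11, 0), (3, 9, 1), (4, 3, 0), (4, 5, 1), (9, 5, 3), (9, 9, 6), (11, 3, 2)]


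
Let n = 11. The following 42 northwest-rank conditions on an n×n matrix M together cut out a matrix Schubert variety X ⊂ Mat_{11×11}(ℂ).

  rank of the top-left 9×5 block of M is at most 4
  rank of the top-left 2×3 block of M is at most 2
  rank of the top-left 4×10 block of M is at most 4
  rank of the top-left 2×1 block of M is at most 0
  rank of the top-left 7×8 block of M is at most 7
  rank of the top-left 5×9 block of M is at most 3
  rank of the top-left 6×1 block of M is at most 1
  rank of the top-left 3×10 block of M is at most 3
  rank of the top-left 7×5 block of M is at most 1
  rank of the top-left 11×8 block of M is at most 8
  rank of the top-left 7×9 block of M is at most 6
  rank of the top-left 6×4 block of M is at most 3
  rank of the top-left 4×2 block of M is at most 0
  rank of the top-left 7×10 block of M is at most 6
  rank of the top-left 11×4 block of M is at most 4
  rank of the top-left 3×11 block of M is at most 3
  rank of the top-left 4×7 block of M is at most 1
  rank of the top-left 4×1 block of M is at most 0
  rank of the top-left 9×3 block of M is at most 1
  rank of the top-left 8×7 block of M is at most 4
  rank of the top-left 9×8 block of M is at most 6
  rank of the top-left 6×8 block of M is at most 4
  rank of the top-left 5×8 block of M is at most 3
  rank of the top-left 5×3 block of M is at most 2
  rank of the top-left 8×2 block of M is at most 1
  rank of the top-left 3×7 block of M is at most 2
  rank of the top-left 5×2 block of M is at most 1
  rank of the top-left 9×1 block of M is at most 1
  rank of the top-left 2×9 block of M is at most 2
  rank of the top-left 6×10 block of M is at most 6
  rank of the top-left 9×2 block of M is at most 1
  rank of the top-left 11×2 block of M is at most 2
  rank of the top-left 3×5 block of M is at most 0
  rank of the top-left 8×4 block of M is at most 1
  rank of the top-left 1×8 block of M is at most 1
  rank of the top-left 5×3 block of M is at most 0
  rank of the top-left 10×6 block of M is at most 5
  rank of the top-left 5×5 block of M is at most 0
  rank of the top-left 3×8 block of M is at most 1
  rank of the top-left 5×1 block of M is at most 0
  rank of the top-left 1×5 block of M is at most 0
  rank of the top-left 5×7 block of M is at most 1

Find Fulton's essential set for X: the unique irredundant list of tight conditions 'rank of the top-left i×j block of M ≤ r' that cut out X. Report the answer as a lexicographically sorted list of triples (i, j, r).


Rank table r_w(11×11) implied by the 42 constraints:

  R[1]: 0 | 0 | 0 | 0 | 0 | 1 | 1 | 1 | 1 | 1 | 1
  R[2]: 0 | 0 | 0 | 0 | 0 | 1 | 1 | 1 | 2 | 2 | 2
  R[3]: 0 | 0 | 0 | 0 | 0 | 1 | 1 | 1 | 2 | 3 | 3
  R[4]: 0 | 0 | 0 | 0 | 0 | 1 | 1 | 2 | 3 | 4 | 4
  R[5]: 0 | 0 | 0 | 0 | 0 | 1 | 1 | 2 | 3 | 4 | 5
  R[6]: 1 | 1 | 1 | 1 | 1 | 2 | 2 | 3 | 4 | 5 | 6
  R[7]: 1 | 1 | 1 | 1 | 1 | 2 | 3 | 4 | 5 | 6 | 7
  R[8]: 1 | 1 | 1 | 1 | 2 | 3 | 4 | 5 | 6 | 7 | 8
  R[9]: 1 | 1 | 1 | 2 | 3 | 4 | 5 | 6 | 7 | 8 | 9
  R[10]: 1 | 2 | 2 | 3 | 4 | 5 | 6 | 7 | 8 | 9 | 10
  R[11]: 1 | 2 | 3 | 4 | 5 | 6 | 7 | 8 | 9 | 10 | 11

reading off 1-entries of Δ²R: w = (6, 9, 10, 8, 11, 1, 7, 5, 4, 2, 3).

D(w) has 40 cells with 6 SE-corners; essential set:

[(3, 8, 1), (5, 5, 0), (5, 7, 1), (7, 5, 1), (8, 4, 1), (9, 3, 1)]


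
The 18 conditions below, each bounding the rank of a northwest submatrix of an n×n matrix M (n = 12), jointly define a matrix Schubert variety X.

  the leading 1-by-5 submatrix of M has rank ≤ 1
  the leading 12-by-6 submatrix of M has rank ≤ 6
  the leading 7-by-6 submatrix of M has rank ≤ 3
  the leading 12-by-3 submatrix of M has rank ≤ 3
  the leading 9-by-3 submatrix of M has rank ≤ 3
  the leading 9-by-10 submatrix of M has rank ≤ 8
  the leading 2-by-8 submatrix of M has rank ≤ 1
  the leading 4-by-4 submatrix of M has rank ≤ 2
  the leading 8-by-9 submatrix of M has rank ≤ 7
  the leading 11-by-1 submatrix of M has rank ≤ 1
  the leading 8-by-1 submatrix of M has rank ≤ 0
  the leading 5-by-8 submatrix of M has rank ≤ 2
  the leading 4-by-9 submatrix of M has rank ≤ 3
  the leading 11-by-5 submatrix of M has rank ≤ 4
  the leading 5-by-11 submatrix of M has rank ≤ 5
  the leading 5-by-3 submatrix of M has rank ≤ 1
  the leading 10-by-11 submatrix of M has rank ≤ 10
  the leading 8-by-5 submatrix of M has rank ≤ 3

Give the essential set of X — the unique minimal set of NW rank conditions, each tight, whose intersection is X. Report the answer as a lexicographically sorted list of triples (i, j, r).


Reconstructing r_w from the 18 given conditions:

  0  1  1  1  1  1  1  1  1  1  1  1
  0  1  1  1  1  1  1  1  2  2  2  2
  0  1  1  2  2  2  2  2  3  3  3  3
  0  1  1  2  2  2  2  2  3  4  4  4
  0  1  1  2  2  2  2  2  3  4  5  5
  0  1  2  3  3  3  3  3  4  5  6  6
  0  1  2  3  3  3  4  4  5  6  7  7
  0  1  2  3  3  4  5  5  6  7  8  8
  1  2  3  4  4  5  6  6  7  8  9  9
  1  2  3  4  4  5  6  7  8  9  10  10
  1  2  3  4  4  5  6  7  8  9  10  11
  1  2  3  4  5  6  7  8  9  10  11  12

so w = (2, 9, 4, 10, 11, 3, 7, 6, 1, 8, 12, 5).

|D(w)|=30, |Ess(w)|=7:

[(2, 8, 1), (5, 3, 1), (5, 8, 2), (7, 6, 3), (8, 1, 0), (8, 5, 3), (11, 5, 4)]


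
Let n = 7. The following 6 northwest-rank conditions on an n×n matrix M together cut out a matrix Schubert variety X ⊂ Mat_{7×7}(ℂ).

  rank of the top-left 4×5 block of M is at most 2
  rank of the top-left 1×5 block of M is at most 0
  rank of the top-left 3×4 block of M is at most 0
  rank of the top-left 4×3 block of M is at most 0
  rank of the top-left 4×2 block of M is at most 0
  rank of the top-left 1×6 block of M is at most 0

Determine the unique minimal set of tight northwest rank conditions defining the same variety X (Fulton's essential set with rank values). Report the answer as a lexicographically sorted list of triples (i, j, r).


Rank table r_w(7×7) implied by the 6 constraints:

  i=1: 0 | 0 | 0 | 0 | 0 | 0 | 1
  i=2: 0 | 0 | 0 | 0 | 1 | 1 | 2
  i=3: 0 | 0 | 0 | 0 | 1 | 2 | 3
  i=4: 0 | 0 | 0 | 1 | 2 | 3 | 4
  i=5: 1 | 1 | 1 | 2 | 3 | 4 | 5
  i=6: 1 | 2 | 2 | 3 | 4 | 5 | 6
  i=7: 1 | 2 | 3 | 4 | 5 | 6 | 7

so w = (7, 5, 6, 4, 1, 2, 3).

D(w) has 17 cells with 3 SE-corners; essential set:

[(1, 6, 0), (3, 4, 0), (4, 3, 0)]


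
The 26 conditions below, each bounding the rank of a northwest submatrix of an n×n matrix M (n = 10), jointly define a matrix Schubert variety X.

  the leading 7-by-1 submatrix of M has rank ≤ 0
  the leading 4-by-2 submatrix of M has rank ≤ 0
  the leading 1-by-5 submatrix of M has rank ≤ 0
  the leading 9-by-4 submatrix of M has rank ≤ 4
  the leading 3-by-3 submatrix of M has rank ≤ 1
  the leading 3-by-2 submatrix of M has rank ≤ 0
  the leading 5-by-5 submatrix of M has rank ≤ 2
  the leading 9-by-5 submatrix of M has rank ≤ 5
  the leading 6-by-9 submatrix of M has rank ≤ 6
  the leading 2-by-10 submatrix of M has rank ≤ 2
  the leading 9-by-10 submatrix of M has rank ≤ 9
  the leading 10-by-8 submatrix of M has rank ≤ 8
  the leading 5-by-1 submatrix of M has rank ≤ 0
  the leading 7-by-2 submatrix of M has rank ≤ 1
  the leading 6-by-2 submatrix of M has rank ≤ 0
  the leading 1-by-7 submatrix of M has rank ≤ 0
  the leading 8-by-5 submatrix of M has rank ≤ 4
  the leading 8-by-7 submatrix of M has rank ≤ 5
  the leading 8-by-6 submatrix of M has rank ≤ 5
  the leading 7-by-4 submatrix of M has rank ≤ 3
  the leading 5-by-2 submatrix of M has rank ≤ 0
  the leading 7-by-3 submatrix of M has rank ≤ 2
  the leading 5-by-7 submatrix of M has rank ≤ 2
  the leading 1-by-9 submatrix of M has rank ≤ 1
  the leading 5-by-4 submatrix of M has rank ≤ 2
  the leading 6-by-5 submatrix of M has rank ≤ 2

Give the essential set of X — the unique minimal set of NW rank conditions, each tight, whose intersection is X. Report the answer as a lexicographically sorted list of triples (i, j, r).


Rank table r_w(10×10) implied by the 26 constraints:

  i=1: 0 | 0 | 0 | 0 | 0 | 0 | 0 | 1 | 1 | 1
  i=2: 0 | 0 | 1 | 1 | 1 | 1 | 1 | 2 | 2 | 2
  i=3: 0 | 0 | 1 | 2 | 2 | 2 | 2 | 3 | 3 | 3
  i=4: 0 | 0 | 1 | 2 | 2 | 2 | 2 | 3 | 4 | 4
  i=5: 0 | 0 | 1 | 2 | 2 | 2 | 2 | 3 | 4 | 5
  i=6: 0 | 0 | 1 | 2 | 2 | 3 | 3 | 4 | 5 | 6
  i=7: 0 | 1 | 2 | 3 | 3 | 4 | 4 | 5 | 6 | 7
  i=8: 1 | 2 | 3 | 4 | 4 | 5 | 5 | 6 | 7 | 8
  i=9: 1 | 2 | 3 | 4 | 5 | 6 | 6 | 7 | 8 | 9
  i=10: 1 | 2 | 3 | 4 | 5 | 6 | 7 | 8 | 9 | 10

reading off 1-entries of Δ²R: w = (8, 3, 4, 9, 10, 6, 2, 1, 5, 7).

5 SE-corners of the 25-cell Rothe diagram give Ess(w):

[(1, 7, 0), (5, 7, 2), (6, 2, 0), (6, 5, 2), (7, 1, 0)]


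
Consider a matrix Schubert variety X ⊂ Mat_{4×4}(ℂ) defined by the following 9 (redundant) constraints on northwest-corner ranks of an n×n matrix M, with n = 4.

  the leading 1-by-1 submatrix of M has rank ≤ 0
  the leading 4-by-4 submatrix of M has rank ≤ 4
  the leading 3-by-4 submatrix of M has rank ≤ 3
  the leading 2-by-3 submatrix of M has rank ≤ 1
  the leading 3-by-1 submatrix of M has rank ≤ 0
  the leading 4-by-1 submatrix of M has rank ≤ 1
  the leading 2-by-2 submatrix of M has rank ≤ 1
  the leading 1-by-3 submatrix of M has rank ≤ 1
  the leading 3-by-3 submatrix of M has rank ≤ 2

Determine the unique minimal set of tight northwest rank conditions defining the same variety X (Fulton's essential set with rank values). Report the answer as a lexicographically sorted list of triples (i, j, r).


The tightest implied rank at each (i,j), from the 9 conditions:

  row 1: 0  1  1  1
  row 2: 0  1  1  2
  row 3: 0  1  2  3
  row 4: 1  2  3  4

so w = (2, 4, 3, 1).

Rothe diagram D(w) (4 cells), 2 SE-corners (essential conditions):

[(2, 3, 1), (3, 1, 0)]


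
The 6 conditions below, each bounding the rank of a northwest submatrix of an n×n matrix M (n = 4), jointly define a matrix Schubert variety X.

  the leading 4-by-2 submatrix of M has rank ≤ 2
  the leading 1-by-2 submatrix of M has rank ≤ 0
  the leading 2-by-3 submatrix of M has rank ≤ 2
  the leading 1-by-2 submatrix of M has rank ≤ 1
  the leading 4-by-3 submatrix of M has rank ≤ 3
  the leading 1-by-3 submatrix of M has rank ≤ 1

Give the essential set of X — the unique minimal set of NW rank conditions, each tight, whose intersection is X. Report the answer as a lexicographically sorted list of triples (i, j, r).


The tightest implied rank at each (i,j), from the 6 conditions:

  R[1]: 0 | 0 | 1 | 1
  R[2]: 1 | 1 | 2 | 2
  R[3]: 1 | 2 | 3 | 3
  R[4]: 1 | 2 | 3 | 4

hence w(1..4) = (3, 1, 2, 4).

Rothe diagram D(w) (2 cells), 1 SE-corner (essential condition):

[(1, 2, 0)]


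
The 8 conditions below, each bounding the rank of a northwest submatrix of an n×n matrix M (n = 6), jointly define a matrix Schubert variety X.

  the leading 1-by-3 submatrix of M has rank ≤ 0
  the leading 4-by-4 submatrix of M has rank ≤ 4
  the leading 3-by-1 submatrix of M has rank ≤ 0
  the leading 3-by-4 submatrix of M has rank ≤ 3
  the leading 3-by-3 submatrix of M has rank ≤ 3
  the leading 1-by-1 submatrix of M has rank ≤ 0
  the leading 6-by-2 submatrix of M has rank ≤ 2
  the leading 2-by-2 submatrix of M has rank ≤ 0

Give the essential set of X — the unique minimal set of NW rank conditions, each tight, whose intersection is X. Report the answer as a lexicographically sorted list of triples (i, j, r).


Reconstructing r_w from the 8 given conditions:

  row 1: 0, 0, 0, 1, 1, 1
  row 2: 0, 0, 1, 2, 2, 2
  row 3: 0, 1, 2, 3, 3, 3
  row 4: 1, 2, 3, 4, 4, 4
  row 5: 1, 2, 3, 4, 5, 5
  row 6: 1, 2, 3, 4, 5, 6

giving w = (4, 3, 2, 1, 5, 6) via Δ²R.

|D(w)|=6, |Ess(w)|=3:

[(1, 3, 0), (2, 2, 0), (3, 1, 0)]


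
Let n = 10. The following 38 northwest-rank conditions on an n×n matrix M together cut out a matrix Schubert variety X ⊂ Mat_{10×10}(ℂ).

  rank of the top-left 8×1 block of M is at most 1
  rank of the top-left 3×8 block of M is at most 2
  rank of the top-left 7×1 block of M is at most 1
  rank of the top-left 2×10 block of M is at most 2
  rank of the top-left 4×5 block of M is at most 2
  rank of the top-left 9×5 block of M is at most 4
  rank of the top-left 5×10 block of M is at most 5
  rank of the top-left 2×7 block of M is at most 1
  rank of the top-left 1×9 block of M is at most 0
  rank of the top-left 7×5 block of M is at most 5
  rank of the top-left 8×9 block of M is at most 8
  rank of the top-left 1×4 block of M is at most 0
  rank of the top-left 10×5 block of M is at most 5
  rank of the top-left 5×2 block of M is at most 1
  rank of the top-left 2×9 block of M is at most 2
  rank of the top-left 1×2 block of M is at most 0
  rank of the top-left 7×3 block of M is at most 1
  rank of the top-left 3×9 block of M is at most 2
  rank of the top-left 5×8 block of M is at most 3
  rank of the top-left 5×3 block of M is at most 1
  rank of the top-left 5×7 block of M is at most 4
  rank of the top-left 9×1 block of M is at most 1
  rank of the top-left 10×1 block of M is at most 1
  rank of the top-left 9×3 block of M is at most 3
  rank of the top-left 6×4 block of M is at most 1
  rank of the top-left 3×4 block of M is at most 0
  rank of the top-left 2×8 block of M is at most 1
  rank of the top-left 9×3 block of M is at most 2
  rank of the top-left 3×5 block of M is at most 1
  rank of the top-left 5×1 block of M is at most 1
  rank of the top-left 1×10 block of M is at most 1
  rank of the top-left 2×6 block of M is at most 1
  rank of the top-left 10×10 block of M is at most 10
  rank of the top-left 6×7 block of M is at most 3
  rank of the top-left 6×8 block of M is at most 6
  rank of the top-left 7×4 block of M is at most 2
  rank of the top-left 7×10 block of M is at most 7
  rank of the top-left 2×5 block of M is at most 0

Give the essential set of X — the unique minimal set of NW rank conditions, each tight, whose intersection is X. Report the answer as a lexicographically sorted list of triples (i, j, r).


Rank table r_w(10×10) implied by the 38 constraints:

  i=1: 0, 0, 0, 0, 0, 0, 0, 0, 0, 1
  i=2: 0, 0, 0, 0, 0, 1, 1, 1, 1, 2
  i=3: 0, 0, 0, 0, 1, 2, 2, 2, 2, 3
  i=4: 1, 1, 1, 1, 2, 3, 3, 3, 3, 4
  i=5: 1, 1, 1, 1, 2, 3, 3, 3, 4, 5
  i=6: 1, 1, 1, 1, 2, 3, 3, 4, 5, 6
  i=7: 1, 1, 1, 2, 3, 4, 4, 5, 6, 7
  i=8: 1, 2, 2, 3, 4, 5, 5, 6, 7, 8
  i=9: 1, 2, 2, 3, 4, 5, 6, 7, 8, 9
  i=10: 1, 2, 3, 4, 5, 6, 7, 8, 9, 10

reading off 1-entries of Δ²R: w = (10, 6, 5, 1, 9, 8, 4, 2, 7, 3).

|D(w)|=30, |Ess(w)|=8:

[(1, 9, 0), (2, 5, 0), (3, 4, 0), (5, 8, 3), (6, 4, 1), (6, 7, 3), (7, 3, 1), (9, 3, 2)]


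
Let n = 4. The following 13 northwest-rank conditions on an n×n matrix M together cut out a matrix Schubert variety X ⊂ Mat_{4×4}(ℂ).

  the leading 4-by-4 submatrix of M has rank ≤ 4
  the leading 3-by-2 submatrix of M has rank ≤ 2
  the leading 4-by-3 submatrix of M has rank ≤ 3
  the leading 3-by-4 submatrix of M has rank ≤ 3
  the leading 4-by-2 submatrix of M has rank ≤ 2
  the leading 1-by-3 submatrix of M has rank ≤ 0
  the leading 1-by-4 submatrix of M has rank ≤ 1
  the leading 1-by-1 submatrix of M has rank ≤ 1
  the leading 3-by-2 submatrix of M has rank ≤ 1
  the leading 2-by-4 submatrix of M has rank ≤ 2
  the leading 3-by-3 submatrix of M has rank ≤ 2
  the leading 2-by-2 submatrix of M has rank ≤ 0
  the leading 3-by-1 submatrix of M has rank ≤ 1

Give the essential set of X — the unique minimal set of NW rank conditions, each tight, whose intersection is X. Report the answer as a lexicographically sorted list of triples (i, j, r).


Propagating the 13 rank bounds to every northwest block:

  i=1: 0  0  0  1
  i=2: 0  0  1  2
  i=3: 1  1  2  3
  i=4: 1  2  3  4

hence w(1..4) = (4, 3, 1, 2).

ℓ(w)=5; the 2 essential cells (i,j,r):

[(1, 3, 0), (2, 2, 0)]


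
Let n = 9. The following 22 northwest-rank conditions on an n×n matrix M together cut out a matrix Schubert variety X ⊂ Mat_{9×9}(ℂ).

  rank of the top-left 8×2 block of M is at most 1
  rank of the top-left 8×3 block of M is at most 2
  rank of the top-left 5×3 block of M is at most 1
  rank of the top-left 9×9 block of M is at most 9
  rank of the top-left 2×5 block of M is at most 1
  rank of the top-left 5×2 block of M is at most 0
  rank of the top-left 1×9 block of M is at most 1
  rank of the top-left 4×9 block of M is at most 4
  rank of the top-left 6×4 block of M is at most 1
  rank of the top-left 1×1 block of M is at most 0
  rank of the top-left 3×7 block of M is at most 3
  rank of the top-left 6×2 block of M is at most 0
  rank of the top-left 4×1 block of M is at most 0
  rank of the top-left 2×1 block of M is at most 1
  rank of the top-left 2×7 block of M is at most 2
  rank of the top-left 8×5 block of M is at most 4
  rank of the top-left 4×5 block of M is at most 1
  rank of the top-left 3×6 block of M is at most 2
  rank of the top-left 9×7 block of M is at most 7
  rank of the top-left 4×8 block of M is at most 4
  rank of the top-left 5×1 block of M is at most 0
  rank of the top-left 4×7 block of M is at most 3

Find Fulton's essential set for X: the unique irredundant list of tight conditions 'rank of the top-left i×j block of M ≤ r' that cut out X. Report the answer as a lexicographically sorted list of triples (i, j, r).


Computing R[i][j] = min implied NW-rank bound (n=9, 22 conditions):

  0  0  1  1  1  1  1  1  1
  0  0  1  1  1  2  2  2  2
  0  0  1  1  1  2  3  3  3
  0  0  1  1  1  2  3  4  4
  0  0  1  1  2  3  4  5  5
  0  0  1  1  2  3  4  5  6
  1  1  2  2  3  4  5  6  7
  1  1  2  3  4  5  6  7  8
  1  2  3  4  5  6  7  8  9

so w = (3, 6, 7, 8, 5, 9, 1, 4, 2).

Rothe diagram D(w) (21 cells), 4 SE-corners (essential conditions):

[(4, 5, 1), (6, 2, 0), (6, 4, 1), (8, 2, 1)]


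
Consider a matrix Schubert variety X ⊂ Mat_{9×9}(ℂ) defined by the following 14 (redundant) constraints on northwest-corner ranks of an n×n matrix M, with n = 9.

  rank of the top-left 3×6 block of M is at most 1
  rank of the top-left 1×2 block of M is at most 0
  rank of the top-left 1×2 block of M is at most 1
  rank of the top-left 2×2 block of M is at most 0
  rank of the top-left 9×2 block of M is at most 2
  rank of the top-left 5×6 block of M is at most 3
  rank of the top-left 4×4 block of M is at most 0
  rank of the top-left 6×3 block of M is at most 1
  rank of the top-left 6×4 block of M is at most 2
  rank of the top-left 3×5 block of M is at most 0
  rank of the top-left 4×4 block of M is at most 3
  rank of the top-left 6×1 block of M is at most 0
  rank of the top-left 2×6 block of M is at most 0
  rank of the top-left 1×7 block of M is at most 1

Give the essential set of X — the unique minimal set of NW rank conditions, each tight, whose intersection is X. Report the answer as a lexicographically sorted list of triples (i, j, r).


The tightest implied rank at each (i,j), from the 14 conditions:

  R[1]: 0  0  0  0  0  0  1  1  1
  R[2]: 0  0  0  0  0  0  1  2  2
  R[3]: 0  0  0  0  0  1  2  3  3
  R[4]: 0  0  0  0  1  2  3  4  4
  R[5]: 0  1  1  1  2  3  4  5  5
  R[6]: 0  1  1  2  3  4  5  6  6
  R[7]: 1  2  2  3  4  5  6  7  7
  R[8]: 1  2  3  4  5  6  7  8  8
  R[9]: 1  2  3  4  5  6  7  8  9

giving w = (7, 8, 6, 5, 2, 4, 1, 3, 9) via Δ²R.

Rothe diagram D(w) (24 cells), 5 SE-corners (essential conditions):

[(2, 6, 0), (3, 5, 0), (4, 4, 0), (6, 1, 0), (6, 3, 1)]


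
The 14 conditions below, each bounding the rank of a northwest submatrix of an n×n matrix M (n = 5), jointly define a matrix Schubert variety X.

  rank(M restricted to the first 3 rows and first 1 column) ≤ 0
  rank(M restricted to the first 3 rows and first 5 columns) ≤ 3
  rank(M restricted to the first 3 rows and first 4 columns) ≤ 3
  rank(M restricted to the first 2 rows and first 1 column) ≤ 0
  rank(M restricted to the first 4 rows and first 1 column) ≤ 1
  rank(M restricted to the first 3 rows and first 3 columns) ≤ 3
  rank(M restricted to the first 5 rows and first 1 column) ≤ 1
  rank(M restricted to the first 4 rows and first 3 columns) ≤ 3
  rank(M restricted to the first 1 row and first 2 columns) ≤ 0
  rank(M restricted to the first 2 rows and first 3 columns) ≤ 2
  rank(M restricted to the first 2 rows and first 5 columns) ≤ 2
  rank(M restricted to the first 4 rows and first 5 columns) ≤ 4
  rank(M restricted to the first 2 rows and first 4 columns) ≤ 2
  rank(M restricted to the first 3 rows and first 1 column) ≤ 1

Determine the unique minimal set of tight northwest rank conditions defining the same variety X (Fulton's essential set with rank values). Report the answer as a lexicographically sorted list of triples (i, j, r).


Computing R[i][j] = min implied NW-rank bound (n=5, 14 conditions):

  i=1: 0, 0, 1, 1, 1
  i=2: 0, 1, 2, 2, 2
  i=3: 0, 1, 2, 3, 3
  i=4: 1, 2, 3, 4, 4
  i=5: 1, 2, 3, 4, 5

so w = (3, 2, 4, 1, 5).

ℓ(w)=4; the 2 essential cells (i,j,r):

[(1, 2, 0), (3, 1, 0)]


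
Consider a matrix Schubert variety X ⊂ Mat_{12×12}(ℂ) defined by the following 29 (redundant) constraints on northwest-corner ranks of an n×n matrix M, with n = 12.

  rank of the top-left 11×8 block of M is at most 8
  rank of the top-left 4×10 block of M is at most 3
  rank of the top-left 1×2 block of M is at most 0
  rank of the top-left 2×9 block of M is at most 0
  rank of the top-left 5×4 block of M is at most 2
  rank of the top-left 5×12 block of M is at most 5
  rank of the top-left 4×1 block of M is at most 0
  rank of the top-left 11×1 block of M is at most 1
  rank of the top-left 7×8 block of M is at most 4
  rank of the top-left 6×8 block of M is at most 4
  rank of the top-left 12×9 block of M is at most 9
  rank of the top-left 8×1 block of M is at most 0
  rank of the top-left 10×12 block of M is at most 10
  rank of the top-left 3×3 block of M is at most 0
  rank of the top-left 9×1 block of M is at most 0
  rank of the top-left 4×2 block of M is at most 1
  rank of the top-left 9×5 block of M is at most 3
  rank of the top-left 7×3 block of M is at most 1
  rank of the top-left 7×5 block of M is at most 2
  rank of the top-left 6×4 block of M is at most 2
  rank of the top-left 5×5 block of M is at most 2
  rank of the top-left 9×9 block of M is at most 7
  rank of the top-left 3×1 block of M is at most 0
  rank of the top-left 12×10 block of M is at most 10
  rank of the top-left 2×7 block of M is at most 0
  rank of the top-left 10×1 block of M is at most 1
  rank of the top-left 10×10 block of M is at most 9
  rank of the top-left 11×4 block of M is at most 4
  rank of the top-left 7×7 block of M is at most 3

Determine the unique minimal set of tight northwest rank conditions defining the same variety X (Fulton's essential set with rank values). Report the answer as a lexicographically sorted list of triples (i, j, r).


Rank table r_w(12×12) implied by the 29 constraints:

  i=1: 0 0 0 0 0 0 0 0 0 1 1 1
  i=2: 0 0 0 0 0 0 0 0 0 1 2 2
  i=3: 0 0 0 1 1 1 1 1 1 2 3 3
  i=4: 0 1 1 2 2 2 2 2 2 3 4 4
  i=5: 0 1 1 2 2 3 3 3 3 4 5 5
  i=6: 0 1 1 2 2 3 3 4 4 5 6 6
  i=7: 0 1 1 2 2 3 3 4 5 6 7 7
  i=8: 0 1 2 3 3 4 4 5 6 7 8 8
  i=9: 0 1 2 3 3 4 5 6 7 8 9 9
  i=10: 1 2 3 4 4 5 6 7 8 9 10 10
  i=11: 1 2 3 4 5 6 7 8 9 10 11 11
  i=12: 1 2 3 4 5 6 7 8 9 10 11 12

reading off 1-entries of Δ²R: w = (10, 11, 4, 2, 6, 8, 9, 3, 7, 1, 5, 12).

Fulton essential set (7 of the 36 Rothe cells):

[(2, 9, 0), (3, 3, 0), (7, 3, 1), (7, 5, 2), (7, 7, 3), (9, 1, 0), (9, 5, 3)]


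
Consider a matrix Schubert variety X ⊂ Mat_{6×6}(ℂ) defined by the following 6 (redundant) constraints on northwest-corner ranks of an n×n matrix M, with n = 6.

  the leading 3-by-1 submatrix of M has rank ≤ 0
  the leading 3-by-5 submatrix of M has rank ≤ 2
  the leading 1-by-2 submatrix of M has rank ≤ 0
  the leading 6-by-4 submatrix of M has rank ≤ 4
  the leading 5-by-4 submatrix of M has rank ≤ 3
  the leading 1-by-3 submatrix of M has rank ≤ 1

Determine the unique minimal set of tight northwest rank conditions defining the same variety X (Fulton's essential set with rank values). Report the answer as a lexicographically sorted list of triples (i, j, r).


Reconstructing r_w from the 6 given conditions:

  row 1: 0 | 0 | 1 | 1 | 1 | 1
  row 2: 0 | 1 | 2 | 2 | 2 | 2
  row 3: 0 | 1 | 2 | 2 | 2 | 3
  row 4: 1 | 2 | 3 | 3 | 3 | 4
  row 5: 1 | 2 | 3 | 3 | 4 | 5
  row 6: 1 | 2 | 3 | 4 | 5 | 6

so w = (3, 2, 6, 1, 5, 4).

Fulton essential set (4 of the 7 Rothe cells):

[(1, 2, 0), (3, 1, 0), (3, 5, 2), (5, 4, 3)]


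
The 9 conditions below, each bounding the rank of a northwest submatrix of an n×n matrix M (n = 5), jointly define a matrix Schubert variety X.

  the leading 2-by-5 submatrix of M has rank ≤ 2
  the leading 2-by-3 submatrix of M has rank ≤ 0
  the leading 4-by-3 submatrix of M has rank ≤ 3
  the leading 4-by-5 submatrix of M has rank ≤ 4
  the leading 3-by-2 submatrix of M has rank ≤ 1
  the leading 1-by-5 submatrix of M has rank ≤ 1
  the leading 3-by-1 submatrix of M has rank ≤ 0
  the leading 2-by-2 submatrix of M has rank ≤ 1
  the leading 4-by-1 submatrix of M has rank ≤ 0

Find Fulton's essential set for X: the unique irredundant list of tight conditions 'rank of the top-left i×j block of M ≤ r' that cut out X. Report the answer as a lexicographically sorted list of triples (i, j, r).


Propagating the 9 rank bounds to every northwest block:

  row 1: 0  0  0  1  1
  row 2: 0  0  0  1  2
  row 3: 0  1  1  2  3
  row 4: 0  1  2  3  4
  row 5: 1  2  3  4  5

so w = (4, 5, 2, 3, 1).

Fulton essential set (2 of the 8 Rothe cells):

[(2, 3, 0), (4, 1, 0)]


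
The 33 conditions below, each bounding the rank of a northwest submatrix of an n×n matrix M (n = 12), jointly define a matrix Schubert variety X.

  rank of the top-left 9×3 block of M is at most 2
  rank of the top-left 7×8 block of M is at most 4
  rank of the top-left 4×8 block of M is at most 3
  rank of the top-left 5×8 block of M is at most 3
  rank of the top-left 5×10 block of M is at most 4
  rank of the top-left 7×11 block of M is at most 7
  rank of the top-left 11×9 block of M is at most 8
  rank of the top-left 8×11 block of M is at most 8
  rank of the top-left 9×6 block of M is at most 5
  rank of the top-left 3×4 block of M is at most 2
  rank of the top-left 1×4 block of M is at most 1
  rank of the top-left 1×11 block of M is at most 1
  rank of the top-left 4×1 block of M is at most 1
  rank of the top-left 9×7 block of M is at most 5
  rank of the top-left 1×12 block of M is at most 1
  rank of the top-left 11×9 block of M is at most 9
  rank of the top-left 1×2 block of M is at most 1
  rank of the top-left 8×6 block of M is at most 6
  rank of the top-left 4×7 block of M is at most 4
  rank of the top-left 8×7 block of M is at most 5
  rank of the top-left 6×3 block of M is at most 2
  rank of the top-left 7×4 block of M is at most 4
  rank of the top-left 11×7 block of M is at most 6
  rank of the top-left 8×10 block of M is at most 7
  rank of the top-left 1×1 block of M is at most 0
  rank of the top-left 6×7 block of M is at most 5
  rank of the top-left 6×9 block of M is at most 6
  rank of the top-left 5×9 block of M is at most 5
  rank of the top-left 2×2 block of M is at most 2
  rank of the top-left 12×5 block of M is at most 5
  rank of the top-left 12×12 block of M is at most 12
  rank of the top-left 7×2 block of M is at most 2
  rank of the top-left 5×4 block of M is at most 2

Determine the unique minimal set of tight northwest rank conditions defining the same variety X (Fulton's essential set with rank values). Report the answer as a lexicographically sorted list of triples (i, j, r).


Recovering R(i,j) via the rank-extension bound from the 33 conditions:

  row 1: 0  1  1  1  1  1  1  1  1  1  1  1
  row 2: 1  2  2  2  2  2  2  2  2  2  2  2
  row 3: 1  2  2  2  3  3  3  3  3  3  3  3
  row 4: 1  2  2  2  3  3  3  3  4  4  4  4
  row 5: 1  2  2  2  3  3  3  3  4  4  5  5
  row 6: 1  2  2  3  4  4  4  4  5  5  6  6
  row 7: 1  2  2  3  4  4  4  4  5  6  7  7
  row 8: 1  2  2  3  4  5  5  5  6  7  8  8
  row 9: 1  2  2  3  4  5  5  6  7  8  9  9
  row 10: 1  2  3  4  5  6  6  7  8  9  10  10
  row 11: 1  2  3  4  5  6  6  7  8  9  10  11
  row 12: 1  2  3  4  5  6  7  8  9  10  11  12

reading off 1-entries of Δ²R: w = (2, 1, 5, 9, 11, 4, 10, 6, 8, 3, 12, 7).

Fulton essential set (8 of the 23 Rothe cells):

[(1, 1, 0), (5, 4, 2), (5, 8, 3), (5, 10, 4), (7, 8, 4), (9, 3, 2), (9, 7, 5), (11, 7, 6)]


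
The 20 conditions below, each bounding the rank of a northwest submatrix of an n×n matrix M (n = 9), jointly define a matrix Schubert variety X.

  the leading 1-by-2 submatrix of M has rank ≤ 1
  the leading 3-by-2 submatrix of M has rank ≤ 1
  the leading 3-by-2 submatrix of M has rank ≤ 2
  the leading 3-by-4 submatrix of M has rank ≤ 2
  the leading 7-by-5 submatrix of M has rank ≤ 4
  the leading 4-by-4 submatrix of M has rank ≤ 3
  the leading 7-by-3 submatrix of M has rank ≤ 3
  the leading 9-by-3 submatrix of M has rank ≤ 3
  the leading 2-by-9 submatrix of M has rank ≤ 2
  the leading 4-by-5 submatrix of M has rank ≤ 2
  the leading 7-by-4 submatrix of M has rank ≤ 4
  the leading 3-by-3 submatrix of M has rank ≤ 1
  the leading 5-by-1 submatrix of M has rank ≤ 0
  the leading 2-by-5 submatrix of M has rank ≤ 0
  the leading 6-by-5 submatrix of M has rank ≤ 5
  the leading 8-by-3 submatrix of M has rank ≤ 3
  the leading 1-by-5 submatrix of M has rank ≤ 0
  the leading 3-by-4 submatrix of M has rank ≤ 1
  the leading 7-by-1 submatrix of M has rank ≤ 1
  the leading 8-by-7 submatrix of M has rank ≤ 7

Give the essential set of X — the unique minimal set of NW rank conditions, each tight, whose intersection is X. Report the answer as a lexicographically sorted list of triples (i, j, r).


Recovering R(i,j) via the rank-extension bound from the 20 conditions:

  R[1]: 0  0  0  0  0  1  1  1  1
  R[2]: 0  0  0  0  0  1  2  2  2
  R[3]: 0  1  1  1  1  2  3  3  3
  R[4]: 0  1  2  2  2  3  4  4  4
  R[5]: 0  1  2  3  3  4  5  5  5
  R[6]: 1  2  3  4  4  5  6  6  6
  R[7]: 1  2  3  4  4  5  6  7  7
  R[8]: 1  2  3  4  5  6  7  8  8
  R[9]: 1  2  3  4  5  6  7  8  9

so w = (6, 7, 2, 3, 4, 1, 8, 5, 9).

D(w) has 14 cells with 3 SE-corners; essential set:

[(2, 5, 0), (5, 1, 0), (7, 5, 4)]
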